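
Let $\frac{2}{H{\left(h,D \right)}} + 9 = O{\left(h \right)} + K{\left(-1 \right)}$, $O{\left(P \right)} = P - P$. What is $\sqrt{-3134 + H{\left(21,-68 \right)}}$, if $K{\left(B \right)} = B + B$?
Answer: $\frac{26 i \sqrt{561}}{11} \approx 55.984 i$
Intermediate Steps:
$O{\left(P \right)} = 0$
$K{\left(B \right)} = 2 B$
$H{\left(h,D \right)} = - \frac{2}{11}$ ($H{\left(h,D \right)} = \frac{2}{-9 + \left(0 + 2 \left(-1\right)\right)} = \frac{2}{-9 + \left(0 - 2\right)} = \frac{2}{-9 - 2} = \frac{2}{-11} = 2 \left(- \frac{1}{11}\right) = - \frac{2}{11}$)
$\sqrt{-3134 + H{\left(21,-68 \right)}} = \sqrt{-3134 - \frac{2}{11}} = \sqrt{- \frac{34476}{11}} = \frac{26 i \sqrt{561}}{11}$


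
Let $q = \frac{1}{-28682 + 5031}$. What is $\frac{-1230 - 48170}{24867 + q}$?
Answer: $- \frac{146044925}{73516177} \approx -1.9866$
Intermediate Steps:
$q = - \frac{1}{23651}$ ($q = \frac{1}{-23651} = - \frac{1}{23651} \approx -4.2282 \cdot 10^{-5}$)
$\frac{-1230 - 48170}{24867 + q} = \frac{-1230 - 48170}{24867 - \frac{1}{23651}} = - \frac{49400}{\frac{588129416}{23651}} = \left(-49400\right) \frac{23651}{588129416} = - \frac{146044925}{73516177}$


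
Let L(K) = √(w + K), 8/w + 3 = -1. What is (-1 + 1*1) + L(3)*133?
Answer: 133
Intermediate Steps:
w = -2 (w = 8/(-3 - 1) = 8/(-4) = 8*(-¼) = -2)
L(K) = √(-2 + K)
(-1 + 1*1) + L(3)*133 = (-1 + 1*1) + √(-2 + 3)*133 = (-1 + 1) + √1*133 = 0 + 1*133 = 0 + 133 = 133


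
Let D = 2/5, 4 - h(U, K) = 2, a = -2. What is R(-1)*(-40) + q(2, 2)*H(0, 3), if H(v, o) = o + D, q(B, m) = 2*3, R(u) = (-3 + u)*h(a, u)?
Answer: 1702/5 ≈ 340.40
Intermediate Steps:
h(U, K) = 2 (h(U, K) = 4 - 1*2 = 4 - 2 = 2)
R(u) = -6 + 2*u (R(u) = (-3 + u)*2 = -6 + 2*u)
D = 2/5 (D = 2*(1/5) = 2/5 ≈ 0.40000)
q(B, m) = 6
H(v, o) = 2/5 + o (H(v, o) = o + 2/5 = 2/5 + o)
R(-1)*(-40) + q(2, 2)*H(0, 3) = (-6 + 2*(-1))*(-40) + 6*(2/5 + 3) = (-6 - 2)*(-40) + 6*(17/5) = -8*(-40) + 102/5 = 320 + 102/5 = 1702/5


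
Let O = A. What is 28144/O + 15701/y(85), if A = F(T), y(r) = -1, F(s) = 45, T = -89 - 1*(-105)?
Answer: -678401/45 ≈ -15076.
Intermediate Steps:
T = 16 (T = -89 + 105 = 16)
A = 45
O = 45
28144/O + 15701/y(85) = 28144/45 + 15701/(-1) = 28144*(1/45) + 15701*(-1) = 28144/45 - 15701 = -678401/45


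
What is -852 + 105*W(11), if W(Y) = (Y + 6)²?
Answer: 29493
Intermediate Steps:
W(Y) = (6 + Y)²
-852 + 105*W(11) = -852 + 105*(6 + 11)² = -852 + 105*17² = -852 + 105*289 = -852 + 30345 = 29493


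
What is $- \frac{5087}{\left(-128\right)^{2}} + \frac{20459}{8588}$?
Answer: $\frac{72878275}{35176448} \approx 2.0718$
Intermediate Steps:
$- \frac{5087}{\left(-128\right)^{2}} + \frac{20459}{8588} = - \frac{5087}{16384} + 20459 \cdot \frac{1}{8588} = \left(-5087\right) \frac{1}{16384} + \frac{20459}{8588} = - \frac{5087}{16384} + \frac{20459}{8588} = \frac{72878275}{35176448}$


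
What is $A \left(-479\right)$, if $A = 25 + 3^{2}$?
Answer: $-16286$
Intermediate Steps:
$A = 34$ ($A = 25 + 9 = 34$)
$A \left(-479\right) = 34 \left(-479\right) = -16286$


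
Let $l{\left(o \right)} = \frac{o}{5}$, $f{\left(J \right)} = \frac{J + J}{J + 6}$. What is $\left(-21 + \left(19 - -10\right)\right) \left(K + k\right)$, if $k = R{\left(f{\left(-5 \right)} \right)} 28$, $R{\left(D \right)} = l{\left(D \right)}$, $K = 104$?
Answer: $384$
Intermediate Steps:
$f{\left(J \right)} = \frac{2 J}{6 + J}$
$l{\left(o \right)} = \frac{o}{5}$ ($l{\left(o \right)} = o \frac{1}{5} = \frac{o}{5}$)
$R{\left(D \right)} = \frac{D}{5}$
$k = -56$ ($k = \frac{2 \left(-5\right) \frac{1}{6 - 5}}{5} \cdot 28 = \frac{2 \left(-5\right) 1^{-1}}{5} \cdot 28 = \frac{2 \left(-5\right) 1}{5} \cdot 28 = \frac{1}{5} \left(-10\right) 28 = \left(-2\right) 28 = -56$)
$\left(-21 + \left(19 - -10\right)\right) \left(K + k\right) = \left(-21 + \left(19 - -10\right)\right) \left(104 - 56\right) = \left(-21 + \left(19 + 10\right)\right) 48 = \left(-21 + 29\right) 48 = 8 \cdot 48 = 384$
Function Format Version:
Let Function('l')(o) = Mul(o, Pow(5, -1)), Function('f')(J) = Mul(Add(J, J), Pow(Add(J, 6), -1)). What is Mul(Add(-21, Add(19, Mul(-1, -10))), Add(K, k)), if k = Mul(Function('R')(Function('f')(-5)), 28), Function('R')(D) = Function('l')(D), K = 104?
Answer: 384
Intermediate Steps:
Function('f')(J) = Mul(2, J, Pow(Add(6, J), -1)) (Function('f')(J) = Mul(Mul(2, J), Pow(Add(6, J), -1)) = Mul(2, J, Pow(Add(6, J), -1)))
Function('l')(o) = Mul(Rational(1, 5), o) (Function('l')(o) = Mul(o, Rational(1, 5)) = Mul(Rational(1, 5), o))
Function('R')(D) = Mul(Rational(1, 5), D)
k = -56 (k = Mul(Mul(Rational(1, 5), Mul(2, -5, Pow(Add(6, -5), -1))), 28) = Mul(Mul(Rational(1, 5), Mul(2, -5, Pow(1, -1))), 28) = Mul(Mul(Rational(1, 5), Mul(2, -5, 1)), 28) = Mul(Mul(Rational(1, 5), -10), 28) = Mul(-2, 28) = -56)
Mul(Add(-21, Add(19, Mul(-1, -10))), Add(K, k)) = Mul(Add(-21, Add(19, Mul(-1, -10))), Add(104, -56)) = Mul(Add(-21, Add(19, 10)), 48) = Mul(Add(-21, 29), 48) = Mul(8, 48) = 384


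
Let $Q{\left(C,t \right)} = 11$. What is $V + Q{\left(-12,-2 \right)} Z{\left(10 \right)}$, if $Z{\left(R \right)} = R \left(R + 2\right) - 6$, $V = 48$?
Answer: $1302$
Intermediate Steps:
$Z{\left(R \right)} = -6 + R \left(2 + R\right)$ ($Z{\left(R \right)} = R \left(2 + R\right) - 6 = -6 + R \left(2 + R\right)$)
$V + Q{\left(-12,-2 \right)} Z{\left(10 \right)} = 48 + 11 \left(-6 + 10^{2} + 2 \cdot 10\right) = 48 + 11 \left(-6 + 100 + 20\right) = 48 + 11 \cdot 114 = 48 + 1254 = 1302$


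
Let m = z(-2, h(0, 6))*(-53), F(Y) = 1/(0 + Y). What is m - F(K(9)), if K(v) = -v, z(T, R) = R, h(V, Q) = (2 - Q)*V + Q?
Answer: -2861/9 ≈ -317.89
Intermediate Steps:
h(V, Q) = Q + V*(2 - Q) (h(V, Q) = V*(2 - Q) + Q = Q + V*(2 - Q))
F(Y) = 1/Y
m = -318 (m = (6 + 2*0 - 1*6*0)*(-53) = (6 + 0 + 0)*(-53) = 6*(-53) = -318)
m - F(K(9)) = -318 - 1/((-1*9)) = -318 - 1/(-9) = -318 - 1*(-⅑) = -318 + ⅑ = -2861/9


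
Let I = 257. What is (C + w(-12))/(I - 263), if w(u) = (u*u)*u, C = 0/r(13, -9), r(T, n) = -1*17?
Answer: 288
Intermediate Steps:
r(T, n) = -17
C = 0 (C = 0/(-17) = 0*(-1/17) = 0)
w(u) = u³ (w(u) = u²*u = u³)
(C + w(-12))/(I - 263) = (0 + (-12)³)/(257 - 263) = (0 - 1728)/(-6) = -1728*(-⅙) = 288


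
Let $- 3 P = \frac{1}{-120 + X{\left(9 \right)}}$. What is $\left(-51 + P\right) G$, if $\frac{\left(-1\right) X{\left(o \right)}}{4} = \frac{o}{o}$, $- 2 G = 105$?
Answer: $\frac{663985}{248} \approx 2677.4$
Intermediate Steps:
$G = - \frac{105}{2}$ ($G = \left(- \frac{1}{2}\right) 105 = - \frac{105}{2} \approx -52.5$)
$X{\left(o \right)} = -4$ ($X{\left(o \right)} = - 4 \frac{o}{o} = \left(-4\right) 1 = -4$)
$P = \frac{1}{372}$ ($P = - \frac{1}{3 \left(-120 - 4\right)} = - \frac{1}{3 \left(-124\right)} = \left(- \frac{1}{3}\right) \left(- \frac{1}{124}\right) = \frac{1}{372} \approx 0.0026882$)
$\left(-51 + P\right) G = \left(-51 + \frac{1}{372}\right) \left(- \frac{105}{2}\right) = \left(- \frac{18971}{372}\right) \left(- \frac{105}{2}\right) = \frac{663985}{248}$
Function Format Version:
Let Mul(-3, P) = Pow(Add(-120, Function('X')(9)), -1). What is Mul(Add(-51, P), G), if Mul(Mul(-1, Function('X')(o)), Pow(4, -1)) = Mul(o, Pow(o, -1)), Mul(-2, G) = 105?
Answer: Rational(663985, 248) ≈ 2677.4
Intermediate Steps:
G = Rational(-105, 2) (G = Mul(Rational(-1, 2), 105) = Rational(-105, 2) ≈ -52.500)
Function('X')(o) = -4 (Function('X')(o) = Mul(-4, Mul(o, Pow(o, -1))) = Mul(-4, 1) = -4)
P = Rational(1, 372) (P = Mul(Rational(-1, 3), Pow(Add(-120, -4), -1)) = Mul(Rational(-1, 3), Pow(-124, -1)) = Mul(Rational(-1, 3), Rational(-1, 124)) = Rational(1, 372) ≈ 0.0026882)
Mul(Add(-51, P), G) = Mul(Add(-51, Rational(1, 372)), Rational(-105, 2)) = Mul(Rational(-18971, 372), Rational(-105, 2)) = Rational(663985, 248)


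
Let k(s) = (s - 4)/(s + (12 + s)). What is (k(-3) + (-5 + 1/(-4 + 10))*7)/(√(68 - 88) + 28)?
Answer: -245/201 + 35*I*√5/402 ≈ -1.2189 + 0.19468*I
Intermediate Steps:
k(s) = (-4 + s)/(12 + 2*s)
(k(-3) + (-5 + 1/(-4 + 10))*7)/(√(68 - 88) + 28) = ((-4 - 3)/(2*(6 - 3)) + (-5 + 1/(-4 + 10))*7)/(√(68 - 88) + 28) = ((½)*(-7)/3 + (-5 + 1/6)*7)/(√(-20) + 28) = ((½)*(⅓)*(-7) + (-5 + ⅙)*7)/(2*I*√5 + 28) = (-7/6 - 29/6*7)/(28 + 2*I*√5) = (-7/6 - 203/6)/(28 + 2*I*√5) = -35/(28 + 2*I*√5)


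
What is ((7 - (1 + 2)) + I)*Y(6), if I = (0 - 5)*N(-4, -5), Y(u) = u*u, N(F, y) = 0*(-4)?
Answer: 144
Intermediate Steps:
N(F, y) = 0
Y(u) = u²
I = 0 (I = (0 - 5)*0 = -5*0 = 0)
((7 - (1 + 2)) + I)*Y(6) = ((7 - (1 + 2)) + 0)*6² = ((7 - 1*3) + 0)*36 = ((7 - 3) + 0)*36 = (4 + 0)*36 = 4*36 = 144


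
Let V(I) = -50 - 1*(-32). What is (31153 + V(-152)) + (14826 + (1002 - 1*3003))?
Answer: 43960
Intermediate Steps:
V(I) = -18 (V(I) = -50 + 32 = -18)
(31153 + V(-152)) + (14826 + (1002 - 1*3003)) = (31153 - 18) + (14826 + (1002 - 1*3003)) = 31135 + (14826 + (1002 - 3003)) = 31135 + (14826 - 2001) = 31135 + 12825 = 43960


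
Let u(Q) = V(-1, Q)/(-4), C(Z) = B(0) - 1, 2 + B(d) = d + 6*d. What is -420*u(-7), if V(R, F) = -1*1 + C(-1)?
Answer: -420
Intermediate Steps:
B(d) = -2 + 7*d (B(d) = -2 + (d + 6*d) = -2 + 7*d)
C(Z) = -3 (C(Z) = (-2 + 7*0) - 1 = (-2 + 0) - 1 = -2 - 1 = -3)
V(R, F) = -4 (V(R, F) = -1*1 - 3 = -1 - 3 = -4)
u(Q) = 1 (u(Q) = -4/(-4) = -4*(-¼) = 1)
-420*u(-7) = -420*1 = -420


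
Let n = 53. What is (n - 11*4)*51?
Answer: 459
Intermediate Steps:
(n - 11*4)*51 = (53 - 11*4)*51 = (53 - 44)*51 = 9*51 = 459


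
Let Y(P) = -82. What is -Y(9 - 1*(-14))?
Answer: 82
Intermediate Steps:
-Y(9 - 1*(-14)) = -1*(-82) = 82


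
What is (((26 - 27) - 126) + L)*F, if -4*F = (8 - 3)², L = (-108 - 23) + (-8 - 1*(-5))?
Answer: 6525/4 ≈ 1631.3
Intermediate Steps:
L = -134 (L = -131 + (-8 + 5) = -131 - 3 = -134)
F = -25/4 (F = -(8 - 3)²/4 = -¼*5² = -¼*25 = -25/4 ≈ -6.2500)
(((26 - 27) - 126) + L)*F = (((26 - 27) - 126) - 134)*(-25/4) = ((-1 - 126) - 134)*(-25/4) = (-127 - 134)*(-25/4) = -261*(-25/4) = 6525/4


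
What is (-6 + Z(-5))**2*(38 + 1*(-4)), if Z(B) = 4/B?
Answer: 39304/25 ≈ 1572.2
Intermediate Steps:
(-6 + Z(-5))**2*(38 + 1*(-4)) = (-6 + 4/(-5))**2*(38 + 1*(-4)) = (-6 + 4*(-1/5))**2*(38 - 4) = (-6 - 4/5)**2*34 = (-34/5)**2*34 = (1156/25)*34 = 39304/25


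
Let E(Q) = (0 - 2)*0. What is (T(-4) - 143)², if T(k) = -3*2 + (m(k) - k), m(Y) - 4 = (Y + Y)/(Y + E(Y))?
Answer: 19321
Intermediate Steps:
E(Q) = 0 (E(Q) = -2*0 = 0)
m(Y) = 6 (m(Y) = 4 + (Y + Y)/(Y + 0) = 4 + (2*Y)/Y = 4 + 2 = 6)
T(k) = -k (T(k) = -3*2 + (6 - k) = -6 + (6 - k) = -k)
(T(-4) - 143)² = (-1*(-4) - 143)² = (4 - 143)² = (-139)² = 19321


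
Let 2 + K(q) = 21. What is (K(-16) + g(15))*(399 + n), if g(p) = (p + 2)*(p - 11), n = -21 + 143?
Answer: 45327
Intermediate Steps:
n = 122
g(p) = (-11 + p)*(2 + p) (g(p) = (2 + p)*(-11 + p) = (-11 + p)*(2 + p))
K(q) = 19 (K(q) = -2 + 21 = 19)
(K(-16) + g(15))*(399 + n) = (19 + (-22 + 15² - 9*15))*(399 + 122) = (19 + (-22 + 225 - 135))*521 = (19 + 68)*521 = 87*521 = 45327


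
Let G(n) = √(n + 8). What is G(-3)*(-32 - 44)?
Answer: -76*√5 ≈ -169.94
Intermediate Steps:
G(n) = √(8 + n)
G(-3)*(-32 - 44) = √(8 - 3)*(-32 - 44) = √5*(-76) = -76*√5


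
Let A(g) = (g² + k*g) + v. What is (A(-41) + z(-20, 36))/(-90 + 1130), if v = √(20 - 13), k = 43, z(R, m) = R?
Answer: -51/520 + √7/1040 ≈ -0.095533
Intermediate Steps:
v = √7 ≈ 2.6458
A(g) = √7 + g² + 43*g (A(g) = (g² + 43*g) + √7 = √7 + g² + 43*g)
(A(-41) + z(-20, 36))/(-90 + 1130) = ((√7 + (-41)² + 43*(-41)) - 20)/(-90 + 1130) = ((√7 + 1681 - 1763) - 20)/1040 = ((-82 + √7) - 20)*(1/1040) = (-102 + √7)*(1/1040) = -51/520 + √7/1040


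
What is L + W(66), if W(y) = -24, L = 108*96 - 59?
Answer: 10285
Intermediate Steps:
L = 10309 (L = 10368 - 59 = 10309)
L + W(66) = 10309 - 24 = 10285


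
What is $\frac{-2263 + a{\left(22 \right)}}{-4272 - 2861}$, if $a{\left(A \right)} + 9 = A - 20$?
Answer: $\frac{2270}{7133} \approx 0.31824$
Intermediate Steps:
$a{\left(A \right)} = -29 + A$ ($a{\left(A \right)} = -9 + \left(A - 20\right) = -9 + \left(-20 + A\right) = -29 + A$)
$\frac{-2263 + a{\left(22 \right)}}{-4272 - 2861} = \frac{-2263 + \left(-29 + 22\right)}{-4272 - 2861} = \frac{-2263 - 7}{-7133} = \left(-2270\right) \left(- \frac{1}{7133}\right) = \frac{2270}{7133}$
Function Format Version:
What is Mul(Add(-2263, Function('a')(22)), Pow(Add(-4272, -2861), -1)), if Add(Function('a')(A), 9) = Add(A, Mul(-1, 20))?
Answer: Rational(2270, 7133) ≈ 0.31824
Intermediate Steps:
Function('a')(A) = Add(-29, A) (Function('a')(A) = Add(-9, Add(A, Mul(-1, 20))) = Add(-9, Add(A, -20)) = Add(-9, Add(-20, A)) = Add(-29, A))
Mul(Add(-2263, Function('a')(22)), Pow(Add(-4272, -2861), -1)) = Mul(Add(-2263, Add(-29, 22)), Pow(Add(-4272, -2861), -1)) = Mul(Add(-2263, -7), Pow(-7133, -1)) = Mul(-2270, Rational(-1, 7133)) = Rational(2270, 7133)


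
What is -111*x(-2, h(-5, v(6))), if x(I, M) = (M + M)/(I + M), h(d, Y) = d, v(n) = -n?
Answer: -1110/7 ≈ -158.57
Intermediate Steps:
x(I, M) = 2*M/(I + M) (x(I, M) = (2*M)/(I + M) = 2*M/(I + M))
-111*x(-2, h(-5, v(6))) = -222*(-5)/(-2 - 5) = -222*(-5)/(-7) = -222*(-5)*(-1)/7 = -111*10/7 = -1110/7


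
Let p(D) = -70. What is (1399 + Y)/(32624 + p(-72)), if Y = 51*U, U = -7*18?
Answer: -5027/32554 ≈ -0.15442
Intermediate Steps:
U = -126
Y = -6426 (Y = 51*(-126) = -6426)
(1399 + Y)/(32624 + p(-72)) = (1399 - 6426)/(32624 - 70) = -5027/32554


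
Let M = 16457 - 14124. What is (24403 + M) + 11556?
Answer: 38292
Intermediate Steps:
M = 2333
(24403 + M) + 11556 = (24403 + 2333) + 11556 = 26736 + 11556 = 38292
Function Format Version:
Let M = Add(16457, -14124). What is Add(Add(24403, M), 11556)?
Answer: 38292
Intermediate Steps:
M = 2333
Add(Add(24403, M), 11556) = Add(Add(24403, 2333), 11556) = Add(26736, 11556) = 38292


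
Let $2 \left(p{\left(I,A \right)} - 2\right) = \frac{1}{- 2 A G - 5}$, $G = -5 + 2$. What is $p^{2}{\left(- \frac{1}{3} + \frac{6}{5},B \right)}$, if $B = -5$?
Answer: $\frac{19321}{4900} \approx 3.9431$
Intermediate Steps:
$G = -3$
$p{\left(I,A \right)} = 2 + \frac{1}{2 \left(-5 + 6 A\right)}$ ($p{\left(I,A \right)} = 2 + \frac{1}{2 \left(- 2 A \left(-3\right) - 5\right)} = 2 + \frac{1}{2 \left(6 A - 5\right)} = 2 + \frac{1}{2 \left(-5 + 6 A\right)}$)
$p^{2}{\left(- \frac{1}{3} + \frac{6}{5},B \right)} = \left(\frac{19 - -120}{2 \left(5 - -30\right)}\right)^{2} = \left(\frac{19 + 120}{2 \left(5 + 30\right)}\right)^{2} = \left(\frac{1}{2} \cdot \frac{1}{35} \cdot 139\right)^{2} = \left(\frac{139}{70}\right)^{2} = \frac{19321}{4900}$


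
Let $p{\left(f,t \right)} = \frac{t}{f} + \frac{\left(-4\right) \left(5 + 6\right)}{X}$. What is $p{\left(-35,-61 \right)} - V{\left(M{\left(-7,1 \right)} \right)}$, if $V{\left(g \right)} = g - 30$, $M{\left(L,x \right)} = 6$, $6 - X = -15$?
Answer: $\frac{2483}{105} \approx 23.648$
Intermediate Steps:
$X = 21$ ($X = 6 - -15 = 6 + 15 = 21$)
$p{\left(f,t \right)} = - \frac{44}{21} + \frac{t}{f}$ ($p{\left(f,t \right)} = \frac{t}{f} + \frac{\left(-4\right) \left(5 + 6\right)}{21} = \frac{t}{f} + \left(-4\right) 11 \cdot \frac{1}{21} = \frac{t}{f} - \frac{44}{21} = - \frac{44}{21} + \frac{t}{f}$)
$V{\left(g \right)} = -30 + g$
$p{\left(-35,-61 \right)} - V{\left(M{\left(-7,1 \right)} \right)} = \left(- \frac{44}{21} - \frac{61}{-35}\right) - \left(-30 + 6\right) = \left(- \frac{44}{21} - - \frac{61}{35}\right) - -24 = \left(- \frac{44}{21} + \frac{61}{35}\right) + 24 = - \frac{37}{105} + 24 = \frac{2483}{105}$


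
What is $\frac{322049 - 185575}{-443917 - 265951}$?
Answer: $- \frac{68237}{354934} \approx -0.19225$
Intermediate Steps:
$\frac{322049 - 185575}{-443917 - 265951} = \frac{136474}{-443917 - 265951} = \frac{136474}{-709868} = 136474 \left(- \frac{1}{709868}\right) = - \frac{68237}{354934}$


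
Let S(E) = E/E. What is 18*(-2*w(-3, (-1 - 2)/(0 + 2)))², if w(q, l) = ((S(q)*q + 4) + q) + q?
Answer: 1800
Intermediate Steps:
S(E) = 1
w(q, l) = 4 + 3*q (w(q, l) = ((1*q + 4) + q) + q = ((q + 4) + q) + q = ((4 + q) + q) + q = (4 + 2*q) + q = 4 + 3*q)
18*(-2*w(-3, (-1 - 2)/(0 + 2)))² = 18*(-2*(4 + 3*(-3)))² = 18*(-2*(4 - 9))² = 18*(-2*(-5))² = 18*10² = 18*100 = 1800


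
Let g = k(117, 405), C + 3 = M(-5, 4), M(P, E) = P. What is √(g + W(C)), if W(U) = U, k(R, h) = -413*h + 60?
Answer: I*√167213 ≈ 408.92*I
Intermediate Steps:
k(R, h) = 60 - 413*h
C = -8 (C = -3 - 5 = -8)
g = -167205 (g = 60 - 413*405 = 60 - 167265 = -167205)
√(g + W(C)) = √(-167205 - 8) = √(-167213) = I*√167213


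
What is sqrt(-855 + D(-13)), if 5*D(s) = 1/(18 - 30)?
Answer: 29*I*sqrt(915)/30 ≈ 29.241*I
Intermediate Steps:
D(s) = -1/60 (D(s) = 1/(5*(18 - 30)) = (1/5)/(-12) = (1/5)*(-1/12) = -1/60)
sqrt(-855 + D(-13)) = sqrt(-855 - 1/60) = sqrt(-51301/60) = 29*I*sqrt(915)/30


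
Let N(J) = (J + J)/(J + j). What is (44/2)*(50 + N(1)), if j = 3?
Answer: 1111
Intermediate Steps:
N(J) = 2*J/(3 + J) (N(J) = (J + J)/(J + 3) = (2*J)/(3 + J) = 2*J/(3 + J))
(44/2)*(50 + N(1)) = (44/2)*(50 + 2*1/(3 + 1)) = (44*(1/2))*(50 + 2*1/4) = 22*(50 + 2*1*(1/4)) = 22*(50 + 1/2) = 22*(101/2) = 1111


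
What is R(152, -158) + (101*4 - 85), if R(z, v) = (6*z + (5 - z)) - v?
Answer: 1242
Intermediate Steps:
R(z, v) = 5 - v + 5*z (R(z, v) = (5 + 5*z) - v = 5 - v + 5*z)
R(152, -158) + (101*4 - 85) = (5 - 1*(-158) + 5*152) + (101*4 - 85) = (5 + 158 + 760) + (404 - 85) = 923 + 319 = 1242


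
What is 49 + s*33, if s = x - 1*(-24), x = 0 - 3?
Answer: 742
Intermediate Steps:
x = -3
s = 21 (s = -3 - 1*(-24) = -3 + 24 = 21)
49 + s*33 = 49 + 21*33 = 49 + 693 = 742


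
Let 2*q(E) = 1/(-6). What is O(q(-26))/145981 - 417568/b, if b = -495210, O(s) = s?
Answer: 40637968627/48194167340 ≈ 0.84321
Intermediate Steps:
q(E) = -1/12 (q(E) = (½)/(-6) = (½)*(-⅙) = -1/12)
O(q(-26))/145981 - 417568/b = -1/12/145981 - 417568/(-495210) = -1/12*1/145981 - 417568*(-1/495210) = -1/1751772 + 208784/247605 = 40637968627/48194167340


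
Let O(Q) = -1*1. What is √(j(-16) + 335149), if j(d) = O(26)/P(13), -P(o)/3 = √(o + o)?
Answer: √(2039046516 + 78*√26)/78 ≈ 578.92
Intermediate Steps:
O(Q) = -1
P(o) = -3*√2*√o (P(o) = -3*√(o + o) = -3*√2*√o)
j(d) = √26/78 (j(d) = -1/((-3*√2*√13)) = -1/((-3*√26)) = -(-1)*√26/78 = √26/78)
√(j(-16) + 335149) = √(√26/78 + 335149) = √(335149 + √26/78)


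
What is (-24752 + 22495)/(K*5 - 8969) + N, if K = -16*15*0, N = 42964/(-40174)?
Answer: -147335699/180160303 ≈ -0.81780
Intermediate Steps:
N = -21482/20087 (N = 42964*(-1/40174) = -21482/20087 ≈ -1.0694)
K = 0 (K = -240*0 = 0)
(-24752 + 22495)/(K*5 - 8969) + N = (-24752 + 22495)/(0*5 - 8969) - 21482/20087 = -2257/(0 - 8969) - 21482/20087 = -2257/(-8969) - 21482/20087 = -2257*(-1/8969) - 21482/20087 = 2257/8969 - 21482/20087 = -147335699/180160303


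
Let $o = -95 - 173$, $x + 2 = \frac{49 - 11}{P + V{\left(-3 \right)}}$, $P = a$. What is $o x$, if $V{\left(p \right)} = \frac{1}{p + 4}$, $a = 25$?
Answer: $\frac{1876}{13} \approx 144.31$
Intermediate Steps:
$V{\left(p \right)} = \frac{1}{4 + p}$
$P = 25$
$x = - \frac{7}{13}$ ($x = -2 + \frac{49 - 11}{25 + \frac{1}{4 - 3}} = -2 + \frac{38}{25 + 1^{-1}} = -2 + \frac{38}{25 + 1} = -2 + \frac{38}{26} = -2 + 38 \cdot \frac{1}{26} = -2 + \frac{19}{13} = - \frac{7}{13} \approx -0.53846$)
$o = -268$ ($o = -95 - 173 = -268$)
$o x = \left(-268\right) \left(- \frac{7}{13}\right) = \frac{1876}{13}$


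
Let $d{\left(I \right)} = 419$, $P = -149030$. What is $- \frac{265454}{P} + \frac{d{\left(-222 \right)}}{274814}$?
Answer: $\frac{5215208509}{2925395030} \approx 1.7827$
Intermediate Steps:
$- \frac{265454}{P} + \frac{d{\left(-222 \right)}}{274814} = - \frac{265454}{-149030} + \frac{419}{274814} = \left(-265454\right) \left(- \frac{1}{149030}\right) + 419 \cdot \frac{1}{274814} = \frac{18961}{10645} + \frac{419}{274814} = \frac{5215208509}{2925395030}$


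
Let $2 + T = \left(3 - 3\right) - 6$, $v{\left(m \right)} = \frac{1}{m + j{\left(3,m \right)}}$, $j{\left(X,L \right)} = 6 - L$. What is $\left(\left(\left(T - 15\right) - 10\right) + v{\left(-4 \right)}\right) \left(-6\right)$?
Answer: $197$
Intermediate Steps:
$v{\left(m \right)} = \frac{1}{6}$ ($v{\left(m \right)} = \frac{1}{m - \left(-6 + m\right)} = \frac{1}{6}$)
$T = -8$ ($T = -2 + \left(\left(3 - 3\right) - 6\right) = -2 + \left(0 - 6\right) = -2 - 6 = -8$)
$\left(\left(\left(T - 15\right) - 10\right) + v{\left(-4 \right)}\right) \left(-6\right) = \left(\left(\left(-8 - 15\right) - 10\right) + \frac{1}{6}\right) \left(-6\right) = \left(\left(-23 - 10\right) + \frac{1}{6}\right) \left(-6\right) = \left(-33 + \frac{1}{6}\right) \left(-6\right) = \left(- \frac{197}{6}\right) \left(-6\right) = 197$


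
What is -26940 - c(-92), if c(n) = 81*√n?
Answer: -26940 - 162*I*√23 ≈ -26940.0 - 776.92*I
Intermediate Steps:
-26940 - c(-92) = -26940 - 81*√(-92) = -26940 - 81*2*I*√23 = -26940 - 162*I*√23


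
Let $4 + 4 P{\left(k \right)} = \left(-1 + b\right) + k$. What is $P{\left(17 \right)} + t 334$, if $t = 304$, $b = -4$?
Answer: $101538$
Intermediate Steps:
$P{\left(k \right)} = - \frac{9}{4} + \frac{k}{4}$ ($P{\left(k \right)} = -1 + \frac{\left(-1 - 4\right) + k}{4} = -1 + \frac{-5 + k}{4} = -1 + \left(- \frac{5}{4} + \frac{k}{4}\right) = - \frac{9}{4} + \frac{k}{4}$)
$P{\left(17 \right)} + t 334 = \left(- \frac{9}{4} + \frac{1}{4} \cdot 17\right) + 304 \cdot 334 = \left(- \frac{9}{4} + \frac{17}{4}\right) + 101536 = 2 + 101536 = 101538$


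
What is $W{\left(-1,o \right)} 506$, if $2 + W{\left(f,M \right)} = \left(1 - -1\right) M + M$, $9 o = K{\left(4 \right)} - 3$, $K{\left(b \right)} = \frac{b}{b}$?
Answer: $- \frac{4048}{3} \approx -1349.3$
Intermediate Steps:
$K{\left(b \right)} = 1$
$o = - \frac{2}{9}$ ($o = \frac{1 - 3}{9} = \frac{1}{9} \left(-2\right) = - \frac{2}{9} \approx -0.22222$)
$W{\left(f,M \right)} = -2 + 3 M$ ($W{\left(f,M \right)} = -2 + \left(\left(1 - -1\right) M + M\right) = -2 + \left(\left(1 + 1\right) M + M\right) = -2 + \left(2 M + M\right) = -2 + 3 M$)
$W{\left(-1,o \right)} 506 = \left(-2 + 3 \left(- \frac{2}{9}\right)\right) 506 = \left(-2 - \frac{2}{3}\right) 506 = \left(- \frac{8}{3}\right) 506 = - \frac{4048}{3}$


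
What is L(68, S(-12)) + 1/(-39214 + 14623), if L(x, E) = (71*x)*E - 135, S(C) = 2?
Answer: 234130910/24591 ≈ 9521.0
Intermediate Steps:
L(x, E) = -135 + 71*E*x (L(x, E) = 71*E*x - 135 = -135 + 71*E*x)
L(68, S(-12)) + 1/(-39214 + 14623) = (-135 + 71*2*68) + 1/(-39214 + 14623) = (-135 + 9656) + 1/(-24591) = 9521 - 1/24591 = 234130910/24591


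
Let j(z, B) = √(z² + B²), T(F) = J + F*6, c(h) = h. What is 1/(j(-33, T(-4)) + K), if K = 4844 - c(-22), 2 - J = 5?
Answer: 811/3946023 - √202/7892046 ≈ 0.00020372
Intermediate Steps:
J = -3 (J = 2 - 1*5 = 2 - 5 = -3)
T(F) = -3 + 6*F (T(F) = -3 + F*6 = -3 + 6*F)
j(z, B) = √(B² + z²)
K = 4866 (K = 4844 - 1*(-22) = 4844 + 22 = 4866)
1/(j(-33, T(-4)) + K) = 1/(√((-3 + 6*(-4))² + (-33)²) + 4866) = 1/(√((-3 - 24)² + 1089) + 4866) = 1/(√((-27)² + 1089) + 4866) = 1/(√(729 + 1089) + 4866) = 1/(√1818 + 4866) = 1/(3*√202 + 4866) = 1/(4866 + 3*√202)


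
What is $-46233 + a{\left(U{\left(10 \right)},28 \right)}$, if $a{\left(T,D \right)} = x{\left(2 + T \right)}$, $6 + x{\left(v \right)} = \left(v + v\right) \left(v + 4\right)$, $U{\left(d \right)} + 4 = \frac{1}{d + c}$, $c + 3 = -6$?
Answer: $-46245$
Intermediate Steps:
$c = -9$ ($c = -3 - 6 = -9$)
$U{\left(d \right)} = -4 + \frac{1}{-9 + d}$ ($U{\left(d \right)} = -4 + \frac{1}{d - 9} = -4 + \frac{1}{-9 + d}$)
$x{\left(v \right)} = -6 + 2 v \left(4 + v\right)$ ($x{\left(v \right)} = -6 + \left(v + v\right) \left(v + 4\right) = -6 + 2 v \left(4 + v\right)$)
$a{\left(T,D \right)} = 10 + 2 \left(2 + T\right)^{2} + 8 T$ ($a{\left(T,D \right)} = -6 + 2 \left(2 + T\right)^{2} + 8 \left(2 + T\right) = -6 + 2 \left(2 + T\right)^{2} + \left(16 + 8 T\right) = 10 + 2 \left(2 + T\right)^{2} + 8 T$)
$-46233 + a{\left(U{\left(10 \right)},28 \right)} = -46233 + \left(18 + 2 \left(\frac{37 - 40}{-9 + 10}\right)^{2} + 16 \frac{37 - 40}{-9 + 10}\right) = -46233 + \left(18 + 2 \left(\frac{37 - 40}{1}\right)^{2} + 16 \frac{37 - 40}{1}\right) = -46233 + \left(18 + 2 \left(1 \left(-3\right)\right)^{2} + 16 \cdot 1 \left(-3\right)\right) = -46233 + \left(18 + 2 \left(-3\right)^{2} + 16 \left(-3\right)\right) = -46233 + \left(18 + 2 \cdot 9 - 48\right) = -46233 + \left(18 + 18 - 48\right) = -46233 - 12 = -46245$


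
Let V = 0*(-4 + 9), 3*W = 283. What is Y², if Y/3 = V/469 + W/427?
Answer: 80089/182329 ≈ 0.43926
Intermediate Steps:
W = 283/3 (W = (⅓)*283 = 283/3 ≈ 94.333)
V = 0 (V = 0*5 = 0)
Y = 283/427 (Y = 3*(0/469 + (283/3)/427) = 3*(0*(1/469) + (283/3)*(1/427)) = 3*(0 + 283/1281) = 3*(283/1281) = 283/427 ≈ 0.66276)
Y² = (283/427)² = 80089/182329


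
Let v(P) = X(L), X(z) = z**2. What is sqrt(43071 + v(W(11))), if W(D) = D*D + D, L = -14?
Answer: 7*sqrt(883) ≈ 208.01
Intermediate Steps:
W(D) = D + D**2 (W(D) = D**2 + D = D + D**2)
v(P) = 196 (v(P) = (-14)**2 = 196)
sqrt(43071 + v(W(11))) = sqrt(43071 + 196) = sqrt(43267) = 7*sqrt(883)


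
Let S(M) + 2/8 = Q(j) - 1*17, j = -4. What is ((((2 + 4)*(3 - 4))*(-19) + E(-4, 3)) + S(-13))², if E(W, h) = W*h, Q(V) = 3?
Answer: 123201/16 ≈ 7700.1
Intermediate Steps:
S(M) = -57/4 (S(M) = -¼ + (3 - 1*17) = -¼ + (3 - 17) = -¼ - 14 = -57/4)
((((2 + 4)*(3 - 4))*(-19) + E(-4, 3)) + S(-13))² = ((((2 + 4)*(3 - 4))*(-19) - 4*3) - 57/4)² = (((6*(-1))*(-19) - 12) - 57/4)² = ((-6*(-19) - 12) - 57/4)² = ((114 - 12) - 57/4)² = (102 - 57/4)² = (351/4)² = 123201/16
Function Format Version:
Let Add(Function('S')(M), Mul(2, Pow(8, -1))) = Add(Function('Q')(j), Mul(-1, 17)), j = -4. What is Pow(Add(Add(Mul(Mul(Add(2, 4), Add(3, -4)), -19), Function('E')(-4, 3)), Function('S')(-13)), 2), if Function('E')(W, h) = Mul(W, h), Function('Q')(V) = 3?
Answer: Rational(123201, 16) ≈ 7700.1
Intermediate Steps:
Function('S')(M) = Rational(-57, 4) (Function('S')(M) = Add(Rational(-1, 4), Add(3, Mul(-1, 17))) = Add(Rational(-1, 4), Add(3, -17)) = Add(Rational(-1, 4), -14) = Rational(-57, 4))
Pow(Add(Add(Mul(Mul(Add(2, 4), Add(3, -4)), -19), Function('E')(-4, 3)), Function('S')(-13)), 2) = Pow(Add(Add(Mul(Mul(Add(2, 4), Add(3, -4)), -19), Mul(-4, 3)), Rational(-57, 4)), 2) = Pow(Add(Add(Mul(Mul(6, -1), -19), -12), Rational(-57, 4)), 2) = Pow(Add(Add(Mul(-6, -19), -12), Rational(-57, 4)), 2) = Pow(Add(Add(114, -12), Rational(-57, 4)), 2) = Pow(Add(102, Rational(-57, 4)), 2) = Pow(Rational(351, 4), 2) = Rational(123201, 16)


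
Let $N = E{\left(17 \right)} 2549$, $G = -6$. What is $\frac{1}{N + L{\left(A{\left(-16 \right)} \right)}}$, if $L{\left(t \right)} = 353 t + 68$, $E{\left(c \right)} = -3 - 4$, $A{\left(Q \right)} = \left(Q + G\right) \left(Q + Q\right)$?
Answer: $\frac{1}{230737} \approx 4.3339 \cdot 10^{-6}$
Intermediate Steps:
$A{\left(Q \right)} = 2 Q \left(-6 + Q\right)$ ($A{\left(Q \right)} = \left(Q - 6\right) \left(Q + Q\right) = \left(-6 + Q\right) 2 Q = 2 Q \left(-6 + Q\right)$)
$E{\left(c \right)} = -7$ ($E{\left(c \right)} = -3 - 4 = -7$)
$N = -17843$ ($N = \left(-7\right) 2549 = -17843$)
$L{\left(t \right)} = 68 + 353 t$
$\frac{1}{N + L{\left(A{\left(-16 \right)} \right)}} = \frac{1}{-17843 + \left(68 + 353 \cdot 2 \left(-16\right) \left(-6 - 16\right)\right)} = \frac{1}{-17843 + \left(68 + 353 \cdot 2 \left(-16\right) \left(-22\right)\right)} = \frac{1}{-17843 + \left(68 + 353 \cdot 704\right)} = \frac{1}{-17843 + \left(68 + 248512\right)} = \frac{1}{-17843 + 248580} = \frac{1}{230737}$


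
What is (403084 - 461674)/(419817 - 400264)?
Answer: -58590/19553 ≈ -2.9965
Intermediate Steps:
(403084 - 461674)/(419817 - 400264) = -58590/19553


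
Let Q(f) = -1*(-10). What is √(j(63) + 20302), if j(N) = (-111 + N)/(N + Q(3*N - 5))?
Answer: √108185854/73 ≈ 142.48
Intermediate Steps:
Q(f) = 10
j(N) = (-111 + N)/(10 + N) (j(N) = (-111 + N)/(N + 10) = (-111 + N)/(10 + N))
√(j(63) + 20302) = √((-111 + 63)/(10 + 63) + 20302) = √(-48/73 + 20302) = √(1481998/73) = √108185854/73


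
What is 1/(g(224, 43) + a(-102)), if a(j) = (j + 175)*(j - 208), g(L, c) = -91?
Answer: -1/22721 ≈ -4.4012e-5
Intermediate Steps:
a(j) = (-208 + j)*(175 + j) (a(j) = (175 + j)*(-208 + j) = (-208 + j)*(175 + j))
1/(g(224, 43) + a(-102)) = 1/(-91 + (-36400 + (-102)² - 33*(-102))) = 1/(-91 + (-36400 + 10404 + 3366)) = 1/(-91 - 22630) = 1/(-22721) = -1/22721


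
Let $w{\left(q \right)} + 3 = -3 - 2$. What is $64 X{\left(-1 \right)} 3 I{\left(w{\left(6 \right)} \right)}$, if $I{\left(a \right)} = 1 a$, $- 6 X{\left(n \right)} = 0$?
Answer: $0$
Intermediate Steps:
$X{\left(n \right)} = 0$ ($X{\left(n \right)} = \left(- \frac{1}{6}\right) 0 = 0$)
$w{\left(q \right)} = -8$ ($w{\left(q \right)} = -3 - 5 = -8$)
$I{\left(a \right)} = a$
$64 X{\left(-1 \right)} 3 I{\left(w{\left(6 \right)} \right)} = 64 \cdot 0 \cdot 3 \left(-8\right) = 64 \cdot 0 \left(-8\right) = 0 \left(-8\right) = 0$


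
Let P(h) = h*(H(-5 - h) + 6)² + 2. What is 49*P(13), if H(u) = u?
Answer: 91826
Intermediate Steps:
P(h) = 2 + h*(1 - h)² (P(h) = h*((-5 - h) + 6)² + 2 = h*(1 - h)² + 2 = 2 + h*(1 - h)²)
49*P(13) = 49*(2 + 13*(-1 + 13)²) = 49*(2 + 13*12²) = 49*(2 + 13*144) = 49*(2 + 1872) = 49*1874 = 91826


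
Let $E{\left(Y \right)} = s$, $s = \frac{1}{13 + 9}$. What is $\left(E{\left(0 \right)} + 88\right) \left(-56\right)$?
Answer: $- \frac{54236}{11} \approx -4930.5$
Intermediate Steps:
$s = \frac{1}{22} \approx 0.045455$
$E{\left(Y \right)} = \frac{1}{22}$
$\left(E{\left(0 \right)} + 88\right) \left(-56\right) = \left(\frac{1}{22} + 88\right) \left(-56\right) = \frac{1937}{22} \left(-56\right) = - \frac{54236}{11}$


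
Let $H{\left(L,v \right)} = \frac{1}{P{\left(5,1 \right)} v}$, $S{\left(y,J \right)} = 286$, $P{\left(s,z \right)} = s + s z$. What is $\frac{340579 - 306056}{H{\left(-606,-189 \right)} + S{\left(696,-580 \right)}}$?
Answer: $\frac{65248470}{540539} \approx 120.71$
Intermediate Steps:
$H{\left(L,v \right)} = \frac{1}{10 v}$ ($H{\left(L,v \right)} = \frac{1}{5 \left(1 + 1\right) v} = \frac{1}{5 \cdot 2 v} = \frac{1}{10 v}$)
$\frac{340579 - 306056}{H{\left(-606,-189 \right)} + S{\left(696,-580 \right)}} = \frac{340579 - 306056}{\frac{1}{10 \left(-189\right)} + 286} = \frac{34523}{\frac{1}{10} \left(- \frac{1}{189}\right) + 286} = \frac{34523}{- \frac{1}{1890} + 286} = \frac{34523}{\frac{540539}{1890}} = 34523 \cdot \frac{1890}{540539} = \frac{65248470}{540539}$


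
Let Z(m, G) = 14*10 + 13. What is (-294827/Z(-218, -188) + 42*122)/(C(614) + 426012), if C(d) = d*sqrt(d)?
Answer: 3473027329/462199608930 - 30033503*sqrt(614)/2773197653580 ≈ 0.0072458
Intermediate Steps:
Z(m, G) = 153 (Z(m, G) = 140 + 13 = 153)
C(d) = d**(3/2)
(-294827/Z(-218, -188) + 42*122)/(C(614) + 426012) = (-294827/153 + 42*122)/(614**(3/2) + 426012) = (-294827*1/153 + 5124)/(614*sqrt(614) + 426012) = (-294827/153 + 5124)/(426012 + 614*sqrt(614)) = 489145/(153*(426012 + 614*sqrt(614)))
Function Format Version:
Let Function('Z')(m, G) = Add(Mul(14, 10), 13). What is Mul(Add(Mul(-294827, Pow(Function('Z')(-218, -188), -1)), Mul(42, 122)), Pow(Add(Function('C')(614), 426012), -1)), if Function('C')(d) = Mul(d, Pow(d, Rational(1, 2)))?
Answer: Add(Rational(3473027329, 462199608930), Mul(Rational(-30033503, 2773197653580), Pow(614, Rational(1, 2)))) ≈ 0.0072458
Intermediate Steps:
Function('Z')(m, G) = 153 (Function('Z')(m, G) = Add(140, 13) = 153)
Function('C')(d) = Pow(d, Rational(3, 2))
Mul(Add(Mul(-294827, Pow(Function('Z')(-218, -188), -1)), Mul(42, 122)), Pow(Add(Function('C')(614), 426012), -1)) = Mul(Add(Mul(-294827, Pow(153, -1)), Mul(42, 122)), Pow(Add(Pow(614, Rational(3, 2)), 426012), -1)) = Mul(Add(Mul(-294827, Rational(1, 153)), 5124), Pow(Add(Mul(614, Pow(614, Rational(1, 2))), 426012), -1)) = Mul(Add(Rational(-294827, 153), 5124), Pow(Add(426012, Mul(614, Pow(614, Rational(1, 2)))), -1)) = Mul(Rational(489145, 153), Pow(Add(426012, Mul(614, Pow(614, Rational(1, 2)))), -1))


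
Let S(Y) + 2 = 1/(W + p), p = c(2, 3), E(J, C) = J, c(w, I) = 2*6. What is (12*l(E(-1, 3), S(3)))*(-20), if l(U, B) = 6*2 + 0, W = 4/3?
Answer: -2880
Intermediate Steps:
c(w, I) = 12
W = 4/3 (W = 4*(1/3) = 4/3 ≈ 1.3333)
p = 12
S(Y) = -77/40 (S(Y) = -2 + 1/(4/3 + 12) = -2 + 1/(40/3) = -2 + 3/40 = -77/40)
l(U, B) = 12 (l(U, B) = 12 + 0 = 12)
(12*l(E(-1, 3), S(3)))*(-20) = (12*12)*(-20) = 144*(-20) = -2880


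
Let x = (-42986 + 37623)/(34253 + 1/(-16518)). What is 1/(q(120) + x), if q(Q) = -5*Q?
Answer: -565791053/339563217834 ≈ -0.0016662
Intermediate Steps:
x = -88586034/565791053 (x = -5363/(34253 - 1/16518) = -5363/565791053/16518 = -5363*16518/565791053 = -88586034/565791053 ≈ -0.15657)
1/(q(120) + x) = 1/(-5*120 - 88586034/565791053) = 1/(-600 - 88586034/565791053) = 1/(-339563217834/565791053) = -565791053/339563217834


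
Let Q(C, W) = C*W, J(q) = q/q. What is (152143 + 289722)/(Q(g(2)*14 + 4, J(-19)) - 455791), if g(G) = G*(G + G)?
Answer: -88373/91135 ≈ -0.96969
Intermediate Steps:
g(G) = 2*G² (g(G) = G*(2*G) = 2*G²)
J(q) = 1
(152143 + 289722)/(Q(g(2)*14 + 4, J(-19)) - 455791) = (152143 + 289722)/(((2*2²)*14 + 4)*1 - 455791) = 441865/(((2*4)*14 + 4)*1 - 455791) = 441865/((8*14 + 4)*1 - 455791) = 441865/((112 + 4)*1 - 455791) = 441865/(116*1 - 455791) = 441865/(116 - 455791) = 441865/(-455675) = 441865*(-1/455675) = -88373/91135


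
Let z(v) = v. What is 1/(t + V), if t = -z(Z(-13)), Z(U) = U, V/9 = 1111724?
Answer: 1/10005529 ≈ 9.9945e-8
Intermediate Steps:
V = 10005516 (V = 9*1111724 = 10005516)
t = 13 (t = -1*(-13) = 13)
1/(t + V) = 1/(13 + 10005516) = 1/10005529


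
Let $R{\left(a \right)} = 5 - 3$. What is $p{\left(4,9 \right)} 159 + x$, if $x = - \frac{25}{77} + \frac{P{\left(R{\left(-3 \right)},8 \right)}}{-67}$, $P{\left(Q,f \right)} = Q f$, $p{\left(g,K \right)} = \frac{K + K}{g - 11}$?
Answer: $- \frac{301743}{737} \approx -409.42$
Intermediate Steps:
$R{\left(a \right)} = 2$ ($R{\left(a \right)} = 5 - 3 = 2$)
$p{\left(g,K \right)} = \frac{2 K}{-11 + g}$
$x = - \frac{2907}{5159}$ ($x = - \frac{25}{77} + \frac{2 \cdot 8}{-67} = \left(-25\right) \frac{1}{77} + 16 \left(- \frac{1}{67}\right) = - \frac{25}{77} - \frac{16}{67} = - \frac{2907}{5159} \approx -0.56348$)
$p{\left(4,9 \right)} 159 + x = 2 \cdot 9 \frac{1}{-11 + 4} \cdot 159 - \frac{2907}{5159} = 2 \cdot 9 \frac{1}{-7} \cdot 159 - \frac{2907}{5159} = 2 \cdot 9 \left(- \frac{1}{7}\right) 159 - \frac{2907}{5159} = \left(- \frac{18}{7}\right) 159 - \frac{2907}{5159} = - \frac{2862}{7} - \frac{2907}{5159} = - \frac{301743}{737}$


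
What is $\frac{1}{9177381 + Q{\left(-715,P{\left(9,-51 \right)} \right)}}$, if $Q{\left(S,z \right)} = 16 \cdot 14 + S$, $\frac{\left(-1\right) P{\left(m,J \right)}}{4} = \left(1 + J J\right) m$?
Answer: $\frac{1}{9176890} \approx 1.0897 \cdot 10^{-7}$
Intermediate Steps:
$P{\left(m,J \right)} = - 4 m \left(1 + J^{2}\right)$ ($P{\left(m,J \right)} = - 4 \left(1 + J J\right) m = - 4 \left(1 + J^{2}\right) m = - 4 m \left(1 + J^{2}\right)$)
$Q{\left(S,z \right)} = 224 + S$
$\frac{1}{9177381 + Q{\left(-715,P{\left(9,-51 \right)} \right)}} = \frac{1}{9177381 + \left(224 - 715\right)} = \frac{1}{9177381 - 491} = \frac{1}{9176890}$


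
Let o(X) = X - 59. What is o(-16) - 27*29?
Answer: -858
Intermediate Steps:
o(X) = -59 + X
o(-16) - 27*29 = (-59 - 16) - 27*29 = -75 - 783 = -858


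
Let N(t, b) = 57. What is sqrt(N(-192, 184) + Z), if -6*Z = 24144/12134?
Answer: sqrt(2085877069)/6067 ≈ 7.5278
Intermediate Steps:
Z = -2012/6067 (Z = -4024/12134 = -1/6*12072/6067 = -2012/6067 ≈ -0.33163)
sqrt(N(-192, 184) + Z) = sqrt(57 - 2012/6067) = sqrt(343807/6067) = sqrt(2085877069)/6067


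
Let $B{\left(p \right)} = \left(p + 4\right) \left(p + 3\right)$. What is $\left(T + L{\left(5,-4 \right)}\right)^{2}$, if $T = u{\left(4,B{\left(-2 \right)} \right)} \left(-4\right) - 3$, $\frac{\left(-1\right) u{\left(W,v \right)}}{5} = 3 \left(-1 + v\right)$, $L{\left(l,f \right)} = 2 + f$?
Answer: $3025$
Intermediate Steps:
$B{\left(p \right)} = \left(3 + p\right) \left(4 + p\right)$ ($B{\left(p \right)} = \left(4 + p\right) \left(3 + p\right) = \left(3 + p\right) \left(4 + p\right)$)
$u{\left(W,v \right)} = 15 - 15 v$ ($u{\left(W,v \right)} = - 5 \cdot 3 \left(-1 + v\right) = - 5 \left(-3 + 3 v\right) = 15 - 15 v$)
$T = 57$ ($T = \left(15 - 15 \left(12 + \left(-2\right)^{2} + 7 \left(-2\right)\right)\right) \left(-4\right) - 3 = \left(15 - 15 \left(12 + 4 - 14\right)\right) \left(-4\right) - 3 = \left(15 - 30\right) \left(-4\right) - 3 = \left(-15\right) \left(-4\right) - 3 = 60 - 3 = 57$)
$\left(T + L{\left(5,-4 \right)}\right)^{2} = \left(57 + \left(2 - 4\right)\right)^{2} = \left(57 - 2\right)^{2} = 55^{2} = 3025$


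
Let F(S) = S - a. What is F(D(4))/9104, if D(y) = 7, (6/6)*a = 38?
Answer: -31/9104 ≈ -0.0034051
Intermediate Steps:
a = 38
F(S) = -38 + S (F(S) = S - 1*38 = S - 38 = -38 + S)
F(D(4))/9104 = (-38 + 7)/9104 = -31*1/9104 = -31/9104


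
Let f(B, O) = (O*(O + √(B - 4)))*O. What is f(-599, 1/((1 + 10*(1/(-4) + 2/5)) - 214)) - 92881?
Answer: -7029881181935/75686967 + 4*I*√67/59643 ≈ -92881.0 + 0.00054896*I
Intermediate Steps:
f(B, O) = O²*(O + √(-4 + B)) (f(B, O) = (O*(O + √(-4 + B)))*O = O²*(O + √(-4 + B)))
f(-599, 1/((1 + 10*(1/(-4) + 2/5)) - 214)) - 92881 = (1/((1 + 10*(1/(-4) + 2/5)) - 214))²*(1/((1 + 10*(1/(-4) + 2/5)) - 214) + √(-4 - 599)) - 92881 = (1/((1 + 10*(1*(-¼) + 2*(⅕))) - 214))²*(1/((1 + 10*(1*(-¼) + 2*(⅕))) - 214) + √(-603)) - 92881 = (1/((1 + 10*(-¼ + ⅖)) - 214))²*(1/((1 + 10*(-¼ + ⅖)) - 214) + 3*I*√67) - 92881 = (1/((1 + 10*(3/20)) - 214))²*(1/((1 + 10*(3/20)) - 214) + 3*I*√67) - 92881 = (1/((1 + 3/2) - 214))²*(1/((1 + 3/2) - 214) + 3*I*√67) - 92881 = (1/(5/2 - 214))²*(1/(5/2 - 214) + 3*I*√67) - 92881 = (1/(-423/2))²*(1/(-423/2) + 3*I*√67) - 92881 = (-2/423)²*(-2/423 + 3*I*√67) - 92881 = 4*(-2/423 + 3*I*√67)/178929 - 92881 = (-8/75686967 + 4*I*√67/59643) - 92881 = -7029881181935/75686967 + 4*I*√67/59643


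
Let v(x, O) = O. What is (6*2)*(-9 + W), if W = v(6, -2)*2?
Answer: -156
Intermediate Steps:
W = -4 (W = -2*2 = -4)
(6*2)*(-9 + W) = (6*2)*(-9 - 4) = 12*(-13) = -156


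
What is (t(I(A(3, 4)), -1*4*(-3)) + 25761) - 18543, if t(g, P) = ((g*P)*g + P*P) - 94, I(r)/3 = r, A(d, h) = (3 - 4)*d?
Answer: 8240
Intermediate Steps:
A(d, h) = -d
I(r) = 3*r
t(g, P) = -94 + P² + P*g² (t(g, P) = ((P*g)*g + P²) - 94 = (P*g² + P²) - 94 = (P² + P*g²) - 94 = -94 + P² + P*g²)
(t(I(A(3, 4)), -1*4*(-3)) + 25761) - 18543 = ((-94 + (-1*4*(-3))² + (-1*4*(-3))*(3*(-1*3))²) + 25761) - 18543 = ((-94 + (-4*(-3))² + (-4*(-3))*(3*(-3))²) + 25761) - 18543 = ((-94 + 12² + 12*(-9)²) + 25761) - 18543 = ((-94 + 144 + 12*81) + 25761) - 18543 = ((-94 + 144 + 972) + 25761) - 18543 = (1022 + 25761) - 18543 = 26783 - 18543 = 8240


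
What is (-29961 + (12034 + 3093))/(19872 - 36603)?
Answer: 14834/16731 ≈ 0.88662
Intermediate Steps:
(-29961 + (12034 + 3093))/(19872 - 36603) = (-29961 + 15127)/(-16731) = -14834*(-1/16731) = 14834/16731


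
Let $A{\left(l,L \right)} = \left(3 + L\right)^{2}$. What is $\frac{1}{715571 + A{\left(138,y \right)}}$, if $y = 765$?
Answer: $\frac{1}{1305395} \approx 7.6605 \cdot 10^{-7}$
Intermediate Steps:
$\frac{1}{715571 + A{\left(138,y \right)}} = \frac{1}{715571 + \left(3 + 765\right)^{2}} = \frac{1}{715571 + 768^{2}} = \frac{1}{715571 + 589824} = \frac{1}{1305395}$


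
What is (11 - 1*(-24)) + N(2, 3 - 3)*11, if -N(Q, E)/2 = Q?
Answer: -9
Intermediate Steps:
N(Q, E) = -2*Q
(11 - 1*(-24)) + N(2, 3 - 3)*11 = (11 - 1*(-24)) - 2*2*11 = (11 + 24) - 4*11 = 35 - 44 = -9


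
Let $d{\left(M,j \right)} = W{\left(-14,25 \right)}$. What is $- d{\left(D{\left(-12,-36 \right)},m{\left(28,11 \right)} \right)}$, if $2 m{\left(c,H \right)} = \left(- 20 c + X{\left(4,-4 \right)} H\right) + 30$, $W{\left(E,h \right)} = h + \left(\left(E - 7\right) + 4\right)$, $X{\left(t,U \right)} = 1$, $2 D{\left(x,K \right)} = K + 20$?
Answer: $-8$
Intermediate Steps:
$D{\left(x,K \right)} = 10 + \frac{K}{2}$ ($D{\left(x,K \right)} = \frac{K + 20}{2} = \frac{20 + K}{2} = 10 + \frac{K}{2}$)
$W{\left(E,h \right)} = -3 + E + h$ ($W{\left(E,h \right)} = h + \left(\left(-7 + E\right) + 4\right) = h + \left(-3 + E\right) = -3 + E + h$)
$m{\left(c,H \right)} = 15 + \frac{H}{2} - 10 c$ ($m{\left(c,H \right)} = \frac{\left(- 20 c + 1 H\right) + 30}{2} = \frac{\left(- 20 c + H\right) + 30}{2} = \frac{\left(H - 20 c\right) + 30}{2} = \frac{30 + H - 20 c}{2} = 15 + \frac{H}{2} - 10 c$)
$d{\left(M,j \right)} = 8$ ($d{\left(M,j \right)} = -3 - 14 + 25 = 8$)
$- d{\left(D{\left(-12,-36 \right)},m{\left(28,11 \right)} \right)} = \left(-1\right) 8 = -8$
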